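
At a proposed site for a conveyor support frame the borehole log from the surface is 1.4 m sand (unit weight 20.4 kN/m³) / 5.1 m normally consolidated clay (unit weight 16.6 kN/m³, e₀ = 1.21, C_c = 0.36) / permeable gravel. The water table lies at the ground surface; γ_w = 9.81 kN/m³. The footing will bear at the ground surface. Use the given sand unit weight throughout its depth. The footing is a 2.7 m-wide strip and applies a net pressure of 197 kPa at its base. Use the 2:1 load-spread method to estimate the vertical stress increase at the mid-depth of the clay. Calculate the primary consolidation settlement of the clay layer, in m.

Mid-depth of clay below the ground surface: z = 1.4 + 5.1/2 = 3.95 m.
Total vertical stress at mid-clay: σ_v = 20.4×1.4 + 16.6×2.55 = 70.89 kPa.
Pore pressure: u = 9.81×(3.95 − 0) = 38.75 kPa.
Initial effective stress: σ'_0 = σ_v − u = 70.89 − 38.75 = 32.14 kPa.
Stress increase at mid-clay by the 2:1 spreading method:
Δσ = qB/(B+z) = 197×2.7/(2.7+3.95) = 79.985 kPa
Final effective stress: σ'_f = σ'_0 + Δσ = 32.14 + 79.985 = 112.12 kPa.
Normally consolidated clay, so the full stress increment lies on the virgin compression line:
S_c = C_c·H/(1+e₀)·log₁₀(σ'_f/σ'_0) = 0.36×5.1/(1+1.21)×log₁₀(112.12/32.14)
    = 0.83077 × 0.54264 = 0.4508 m

S_c ≈ 0.451 m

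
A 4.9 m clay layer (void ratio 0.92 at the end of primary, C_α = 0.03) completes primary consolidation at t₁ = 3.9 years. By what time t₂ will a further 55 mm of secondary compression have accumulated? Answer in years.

t₂ ≈ 20.4 years

S_s = C_α·H/(1+e_p)·log₁₀(t₂/t₁) ⇒ log₁₀(t₂/t₁) = S_s·(1+e_p)/(C_α·H).
log₁₀(t₂/t₁) = 0.055 × (1+0.92) / (0.03×4.9) = 0.7184
t₂ = t₁ × 10^0.7184 = 3.9 × 5.228 = 20.39 years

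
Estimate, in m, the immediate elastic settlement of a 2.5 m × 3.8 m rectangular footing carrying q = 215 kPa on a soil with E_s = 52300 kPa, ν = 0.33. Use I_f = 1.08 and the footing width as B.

Immediate (elastic) settlement: S_e = q·B·(1−ν²)/E_s · I_f.
S_e = 215 × 2.5 × (1 − 0.33²) / 52300 × 1.08
    = 215 × 2.5 × 0.8911 / 52300 × 1.08
    = 0.009891 m

S_e ≈ 0.00989 m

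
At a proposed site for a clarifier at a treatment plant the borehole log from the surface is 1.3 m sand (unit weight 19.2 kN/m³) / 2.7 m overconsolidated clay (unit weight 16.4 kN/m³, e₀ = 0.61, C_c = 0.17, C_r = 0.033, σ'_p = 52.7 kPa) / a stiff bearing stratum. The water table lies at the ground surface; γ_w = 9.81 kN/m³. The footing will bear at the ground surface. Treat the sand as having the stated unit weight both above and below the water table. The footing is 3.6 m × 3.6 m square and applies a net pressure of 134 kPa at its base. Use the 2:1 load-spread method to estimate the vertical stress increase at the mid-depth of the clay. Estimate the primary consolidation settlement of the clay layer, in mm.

S_c ≈ 49 mm

Mid-depth of clay below the ground surface: z = 1.3 + 2.7/2 = 2.65 m.
Total vertical stress at mid-clay: σ_v = 19.2×1.3 + 16.4×1.35 = 47.1 kPa.
Pore pressure: u = 9.81×(2.65 − 0) = 25.997 kPa.
Initial effective stress: σ'_0 = σ_v − u = 47.1 − 25.997 = 21.103 kPa.
Stress increase at mid-clay by the 2:1 spreading method:
Δσ = qBL/((B+z)(L+z)) = 134×3.6×3.6/((3.6+2.65)(3.6+2.65)) = 44.458 kPa
Final effective stress: σ'_f = 21.103 + 44.458 = 65.561 kPa.
σ'_f = 65.561 > σ'_p = 52.7 kPa, so the stress path crosses the preconsolidation pressure — recompression up to σ'_p, then virgin compression beyond:
S_c = H/(1+e₀)·[C_r·log₁₀(σ'_p/σ'_0) + C_c·log₁₀(σ'_f/σ'_p)]
    = 2.7/1.61 × [0.033×log₁₀(52.7/21.103) + 0.17×log₁₀(65.561/52.7)]
    = 1.677 × [0.013116 + 0.016122] = 0.04903 m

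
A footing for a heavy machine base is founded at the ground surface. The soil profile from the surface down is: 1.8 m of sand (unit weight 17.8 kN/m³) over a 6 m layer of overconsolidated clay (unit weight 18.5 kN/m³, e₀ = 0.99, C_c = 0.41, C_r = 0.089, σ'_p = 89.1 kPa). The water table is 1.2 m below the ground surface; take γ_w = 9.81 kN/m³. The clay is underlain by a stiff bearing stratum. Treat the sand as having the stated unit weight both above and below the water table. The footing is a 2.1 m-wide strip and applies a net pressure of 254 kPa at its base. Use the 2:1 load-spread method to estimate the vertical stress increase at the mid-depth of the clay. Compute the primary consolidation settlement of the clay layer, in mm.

Mid-depth of clay below the ground surface: z = 1.8 + 6/2 = 4.8 m.
Total vertical stress at mid-clay: σ_v = 17.8×1.8 + 18.5×3 = 87.54 kPa.
Pore pressure: u = 9.81×(4.8 − 1.2) = 35.316 kPa.
Initial effective stress: σ'_0 = σ_v − u = 87.54 − 35.316 = 52.224 kPa.
Stress increase at mid-clay by the 2:1 spreading method:
Δσ = qB/(B+z) = 254×2.1/(2.1+4.8) = 77.304 kPa
Final effective stress: σ'_f = 52.224 + 77.304 = 129.53 kPa.
σ'_f = 129.53 > σ'_p = 89.1 kPa, so the stress path crosses the preconsolidation pressure — recompression up to σ'_p, then virgin compression beyond:
S_c = H/(1+e₀)·[C_r·log₁₀(σ'_p/σ'_0) + C_c·log₁₀(σ'_f/σ'_p)]
    = 6/1.99 × [0.089×log₁₀(89.1/52.224) + 0.41×log₁₀(129.53/89.1)]
    = 3.0151 × [0.020649 + 0.066622] = 0.2631 m

S_c ≈ 263 mm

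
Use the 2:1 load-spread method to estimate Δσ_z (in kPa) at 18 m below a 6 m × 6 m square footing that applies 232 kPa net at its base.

By the 2:1 method the load spreads at 1 horizontal : 2 vertical, so at depth z the loaded area has grown by z in each plan dimension:
Δσ = qBL/((B+z)(L+z)) = 232×6×6/((6+18)(6+18)) = 14.5 kPa

Δσ_z ≈ 14.5 kPa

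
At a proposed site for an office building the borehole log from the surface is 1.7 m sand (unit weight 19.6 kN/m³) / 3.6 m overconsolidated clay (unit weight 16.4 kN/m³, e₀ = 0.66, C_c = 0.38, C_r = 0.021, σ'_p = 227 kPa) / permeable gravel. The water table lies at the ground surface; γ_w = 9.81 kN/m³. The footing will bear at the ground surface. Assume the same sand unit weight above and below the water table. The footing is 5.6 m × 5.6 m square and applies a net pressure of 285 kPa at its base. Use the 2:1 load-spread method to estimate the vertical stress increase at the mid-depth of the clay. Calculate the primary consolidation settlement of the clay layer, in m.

Mid-depth of clay below the ground surface: z = 1.7 + 3.6/2 = 3.5 m.
Total vertical stress at mid-clay: σ_v = 19.6×1.7 + 16.4×1.8 = 62.84 kPa.
Pore pressure: u = 9.81×(3.5 − 0) = 34.335 kPa.
Initial effective stress: σ'_0 = σ_v − u = 62.84 − 34.335 = 28.505 kPa.
Stress increase at mid-clay by the 2:1 spreading method:
Δσ = qBL/((B+z)(L+z)) = 285×5.6×5.6/((5.6+3.5)(5.6+3.5)) = 107.93 kPa
Final effective stress: σ'_f = 28.505 + 107.93 = 136.44 kPa.
σ'_f = 136.44 ≤ σ'_p = 227 kPa, so the clay remains overconsolidated and only the recompression index applies:
S_c = C_r·H/(1+e₀)·log₁₀(σ'_f/σ'_0) = 0.021×3.6/1.66×log₁₀(136.44/28.505)
    = 0.045543 × 0.68002 = 0.03097 m

S_c ≈ 0.031 m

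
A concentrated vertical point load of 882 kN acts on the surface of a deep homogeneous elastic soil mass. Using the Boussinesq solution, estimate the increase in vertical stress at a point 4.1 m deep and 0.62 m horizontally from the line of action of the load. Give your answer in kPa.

Δσ_z ≈ 23.7 kPa

Boussinesq vertical stress below a point load on an elastic half-space:
Δσ_z = 3P/(2πz²) · [1 + (r/z)²]^(−5/2)
r/z = 0.62/4.1 = 0.15122; [1+(r/z)²]^(−5/2) = 0.94504.
Δσ_z = 3×882/(2π×4.1²) × 0.94504 = 25.052 × 0.94504 = 23.68 kPa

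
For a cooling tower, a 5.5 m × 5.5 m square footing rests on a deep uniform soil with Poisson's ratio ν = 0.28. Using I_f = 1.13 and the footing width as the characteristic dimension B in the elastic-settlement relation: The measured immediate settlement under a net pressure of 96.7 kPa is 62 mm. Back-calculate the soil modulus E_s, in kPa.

S_e = q·B·(1−ν²)/E_s · I_f  ⇒  E_s = q·B·(1−ν²)·I_f / S_e.
E_s = 96.7 × 5.5 × 0.9216 × 1.13 / 0.062 = 8933 kPa

E_s ≈ 8930 kPa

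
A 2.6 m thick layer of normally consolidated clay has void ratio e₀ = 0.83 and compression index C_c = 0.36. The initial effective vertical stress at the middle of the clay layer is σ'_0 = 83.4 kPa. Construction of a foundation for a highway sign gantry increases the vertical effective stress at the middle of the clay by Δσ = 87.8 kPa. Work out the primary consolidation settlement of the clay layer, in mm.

Final effective stress: σ'_f = σ'_0 + Δσ = 83.4 + 87.8 = 171.2 kPa.
Normally consolidated clay, so the full stress increment lies on the virgin compression line:
S_c = C_c·H/(1+e₀)·log₁₀(σ'_f/σ'_0) = 0.36×2.6/(1+0.83)×log₁₀(171.2/83.4)
    = 0.51148 × 0.31234 = 0.1598 m

S_c ≈ 160 mm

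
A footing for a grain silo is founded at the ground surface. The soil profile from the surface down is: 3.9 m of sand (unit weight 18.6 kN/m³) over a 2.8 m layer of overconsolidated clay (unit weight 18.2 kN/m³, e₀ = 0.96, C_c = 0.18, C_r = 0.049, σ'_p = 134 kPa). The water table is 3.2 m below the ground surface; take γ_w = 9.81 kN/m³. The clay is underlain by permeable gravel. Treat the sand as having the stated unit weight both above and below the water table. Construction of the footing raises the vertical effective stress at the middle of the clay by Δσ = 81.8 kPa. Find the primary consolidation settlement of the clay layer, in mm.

S_c ≈ 35.9 mm

Mid-depth of clay below the ground surface: z = 3.9 + 2.8/2 = 5.3 m.
Total vertical stress at mid-clay: σ_v = 18.6×3.9 + 18.2×1.4 = 98.02 kPa.
Pore pressure: u = 9.81×(5.3 − 3.2) = 20.601 kPa.
Initial effective stress: σ'_0 = σ_v − u = 98.02 − 20.601 = 77.419 kPa.
Final effective stress: σ'_f = 77.419 + 81.8 = 159.22 kPa.
σ'_f = 159.22 > σ'_p = 134 kPa, so the stress path crosses the preconsolidation pressure — recompression up to σ'_p, then virgin compression beyond:
S_c = H/(1+e₀)·[C_r·log₁₀(σ'_p/σ'_0) + C_c·log₁₀(σ'_f/σ'_p)]
    = 2.8/1.96 × [0.049×log₁₀(134/77.419) + 0.18×log₁₀(159.22/134)]
    = 1.4286 × [0.011675 + 0.013481] = 0.03594 m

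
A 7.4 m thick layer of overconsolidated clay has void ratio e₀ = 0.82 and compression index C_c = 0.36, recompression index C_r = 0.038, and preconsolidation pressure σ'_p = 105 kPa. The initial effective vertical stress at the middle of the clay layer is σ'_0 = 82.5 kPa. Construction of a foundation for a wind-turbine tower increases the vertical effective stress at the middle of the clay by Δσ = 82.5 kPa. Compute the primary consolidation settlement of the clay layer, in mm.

Final effective stress: σ'_f = 82.5 + 82.5 = 165 kPa.
σ'_f = 165 > σ'_p = 105 kPa, so the stress path crosses the preconsolidation pressure — recompression up to σ'_p, then virgin compression beyond:
S_c = H/(1+e₀)·[C_r·log₁₀(σ'_p/σ'_0) + C_c·log₁₀(σ'_f/σ'_p)]
    = 7.4/1.82 × [0.038×log₁₀(105/82.5) + 0.36×log₁₀(165/105)]
    = 4.0659 × [0.0039799 + 0.070666] = 0.3035 m

S_c ≈ 304 mm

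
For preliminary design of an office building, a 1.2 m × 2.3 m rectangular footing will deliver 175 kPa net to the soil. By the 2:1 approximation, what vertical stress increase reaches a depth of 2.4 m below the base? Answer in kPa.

By the 2:1 method the load spreads at 1 horizontal : 2 vertical, so at depth z the loaded area has grown by z in each plan dimension:
Δσ = qBL/((B+z)(L+z)) = 175×1.2×2.3/((1.2+2.4)(2.3+2.4)) = 28.546 kPa

Δσ_z ≈ 28.5 kPa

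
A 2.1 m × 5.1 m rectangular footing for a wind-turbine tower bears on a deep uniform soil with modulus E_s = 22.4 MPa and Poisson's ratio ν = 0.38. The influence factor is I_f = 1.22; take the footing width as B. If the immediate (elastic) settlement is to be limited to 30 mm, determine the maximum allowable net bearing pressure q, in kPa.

E_s = 22.4 MPa = 22400 kPa.
S_e = q·B·(1−ν²)/E_s · I_f  ⇒  q = S_e·E_s / (B·(1−ν²)·I_f).
q = 0.03 × 22400 / (2.1 × 0.8556 × 1.22) = 306.6 kPa

q ≈ 307 kPa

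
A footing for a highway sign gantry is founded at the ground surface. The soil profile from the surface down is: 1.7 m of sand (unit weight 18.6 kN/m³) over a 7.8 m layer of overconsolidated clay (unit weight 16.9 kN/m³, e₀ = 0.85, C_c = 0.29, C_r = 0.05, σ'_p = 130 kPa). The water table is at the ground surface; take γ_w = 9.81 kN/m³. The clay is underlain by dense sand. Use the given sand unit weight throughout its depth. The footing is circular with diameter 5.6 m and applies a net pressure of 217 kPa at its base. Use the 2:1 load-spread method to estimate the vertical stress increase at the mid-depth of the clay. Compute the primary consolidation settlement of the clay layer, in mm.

S_c ≈ 75.2 mm

Mid-depth of clay below the ground surface: z = 1.7 + 7.8/2 = 5.6 m.
Total vertical stress at mid-clay: σ_v = 18.6×1.7 + 16.9×3.9 = 97.53 kPa.
Pore pressure: u = 9.81×(5.6 − 0) = 54.936 kPa.
Initial effective stress: σ'_0 = σ_v − u = 97.53 − 54.936 = 42.594 kPa.
Stress increase at mid-clay by the 2:1 spreading method:
Δσ ≈ qD²/(D+z)² = 217×5.6²/(5.6+5.6)² = 54.25 kPa
Final effective stress: σ'_f = 42.594 + 54.25 = 96.844 kPa.
σ'_f = 96.844 ≤ σ'_p = 130 kPa, so the clay remains overconsolidated and only the recompression index applies:
S_c = C_r·H/(1+e₀)·log₁₀(σ'_f/σ'_0) = 0.05×7.8/1.85×log₁₀(96.844/42.594)
    = 0.21081 × 0.35672 = 0.0752 m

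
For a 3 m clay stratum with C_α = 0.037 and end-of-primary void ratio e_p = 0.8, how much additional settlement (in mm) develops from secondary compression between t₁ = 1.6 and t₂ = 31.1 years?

Secondary compression: S_s = C_α·H/(1+e_p)·log₁₀(t₂/t₁)
S_s = 0.037×3/(1+0.8)×log₁₀(31.1/1.6)
    = 0.06167 × 1.289 = 0.07947 m

S_s ≈ 79.5 mm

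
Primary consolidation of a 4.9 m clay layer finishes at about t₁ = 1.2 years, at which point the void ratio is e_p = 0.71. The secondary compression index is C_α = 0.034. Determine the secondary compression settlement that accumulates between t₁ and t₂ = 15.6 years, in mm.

S_s ≈ 109 mm

Secondary compression: S_s = C_α·H/(1+e_p)·log₁₀(t₂/t₁)
S_s = 0.034×4.9/(1+0.71)×log₁₀(15.6/1.2)
    = 0.09743 × 1.114 = 0.1085 m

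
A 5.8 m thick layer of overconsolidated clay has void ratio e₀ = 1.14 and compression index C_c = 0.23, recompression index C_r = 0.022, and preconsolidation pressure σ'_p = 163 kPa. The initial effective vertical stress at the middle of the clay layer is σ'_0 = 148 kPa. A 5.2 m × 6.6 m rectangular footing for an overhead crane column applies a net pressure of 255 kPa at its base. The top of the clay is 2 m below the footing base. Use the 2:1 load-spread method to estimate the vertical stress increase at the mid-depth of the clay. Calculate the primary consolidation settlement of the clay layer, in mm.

Mid-depth of clay below the footing base: z = 2 + 5.8/2 = 4.9 m.
Stress increase at mid-clay by the 2:1 spreading method:
Δσ = qBL/((B+z)(L+z)) = 255×5.2×6.6/((5.2+4.9)(6.6+4.9)) = 75.347 kPa
Final effective stress: σ'_f = 148 + 75.347 = 223.35 kPa.
σ'_f = 223.35 > σ'_p = 163 kPa, so the stress path crosses the preconsolidation pressure — recompression up to σ'_p, then virgin compression beyond:
S_c = H/(1+e₀)·[C_r·log₁₀(σ'_p/σ'_0) + C_c·log₁₀(σ'_f/σ'_p)]
    = 5.8/2.14 × [0.022×log₁₀(163/148) + 0.23×log₁₀(223.35/163)]
    = 2.7103 × [0.00092237 + 0.031464] = 0.08778 m

S_c ≈ 87.8 mm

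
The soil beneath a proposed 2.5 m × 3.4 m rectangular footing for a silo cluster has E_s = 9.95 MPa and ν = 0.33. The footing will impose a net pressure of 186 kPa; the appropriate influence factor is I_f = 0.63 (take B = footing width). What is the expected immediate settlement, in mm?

Immediate (elastic) settlement: S_e = q·B·(1−ν²)/E_s · I_f.
E_s = 9.95 MPa = 9950 kPa.
S_e = 186 × 2.5 × (1 − 0.33²) / 9950 × 0.63
    = 186 × 2.5 × 0.8911 / 9950 × 0.63
    = 0.02624 m = 26.24 mm

S_e ≈ 26.2 mm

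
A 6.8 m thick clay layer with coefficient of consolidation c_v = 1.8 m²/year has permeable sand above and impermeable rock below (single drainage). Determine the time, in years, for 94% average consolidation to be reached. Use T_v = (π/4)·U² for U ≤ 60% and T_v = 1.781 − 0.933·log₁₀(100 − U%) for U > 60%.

Drainage path length: H_d = H = 6.8 m (single drainage).
U > 60%: T_v = 1.781 − 0.933·log₁₀(100 − 94) = 1.055.
t = T_v·H_d²/c_v = 1.055×6.8²/1.8 = 27.1 years.

t ≈ 27.1 years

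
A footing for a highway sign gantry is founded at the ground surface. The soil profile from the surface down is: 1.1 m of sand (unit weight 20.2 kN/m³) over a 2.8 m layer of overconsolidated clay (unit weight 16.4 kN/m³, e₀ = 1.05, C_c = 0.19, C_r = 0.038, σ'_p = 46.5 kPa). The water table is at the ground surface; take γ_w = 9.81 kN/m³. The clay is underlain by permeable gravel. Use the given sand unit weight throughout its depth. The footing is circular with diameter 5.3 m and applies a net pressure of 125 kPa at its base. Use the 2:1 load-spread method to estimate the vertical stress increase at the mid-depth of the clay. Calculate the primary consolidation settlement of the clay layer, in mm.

S_c ≈ 77.1 mm

Mid-depth of clay below the ground surface: z = 1.1 + 2.8/2 = 2.5 m.
Total vertical stress at mid-clay: σ_v = 20.2×1.1 + 16.4×1.4 = 45.18 kPa.
Pore pressure: u = 9.81×(2.5 − 0) = 24.525 kPa.
Initial effective stress: σ'_0 = σ_v − u = 45.18 − 24.525 = 20.655 kPa.
Stress increase at mid-clay by the 2:1 spreading method:
Δσ ≈ qD²/(D+z)² = 125×5.3²/(5.3+2.5)² = 57.713 kPa
Final effective stress: σ'_f = 20.655 + 57.713 = 78.368 kPa.
σ'_f = 78.368 > σ'_p = 46.5 kPa, so the stress path crosses the preconsolidation pressure — recompression up to σ'_p, then virgin compression beyond:
S_c = H/(1+e₀)·[C_r·log₁₀(σ'_p/σ'_0) + C_c·log₁₀(σ'_f/σ'_p)]
    = 2.8/2.05 × [0.038×log₁₀(46.5/20.655) + 0.19×log₁₀(78.368/46.5)]
    = 1.3659 × [0.013392 + 0.04307] = 0.07712 m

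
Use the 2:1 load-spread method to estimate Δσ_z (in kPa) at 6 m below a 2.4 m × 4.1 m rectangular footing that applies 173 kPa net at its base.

Δσ_z ≈ 20.1 kPa

By the 2:1 method the load spreads at 1 horizontal : 2 vertical, so at depth z the loaded area has grown by z in each plan dimension:
Δσ = qBL/((B+z)(L+z)) = 173×2.4×4.1/((2.4+6)(4.1+6)) = 20.065 kPa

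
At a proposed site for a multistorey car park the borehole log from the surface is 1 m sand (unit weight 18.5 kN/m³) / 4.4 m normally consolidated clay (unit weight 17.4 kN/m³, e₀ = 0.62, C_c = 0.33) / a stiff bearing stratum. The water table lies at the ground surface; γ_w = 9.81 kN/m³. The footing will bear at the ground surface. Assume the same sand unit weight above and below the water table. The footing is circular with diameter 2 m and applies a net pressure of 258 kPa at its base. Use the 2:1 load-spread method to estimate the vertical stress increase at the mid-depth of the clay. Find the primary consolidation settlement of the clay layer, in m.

Mid-depth of clay below the ground surface: z = 1 + 4.4/2 = 3.2 m.
Total vertical stress at mid-clay: σ_v = 18.5×1 + 17.4×2.2 = 56.78 kPa.
Pore pressure: u = 9.81×(3.2 − 0) = 31.392 kPa.
Initial effective stress: σ'_0 = σ_v − u = 56.78 − 31.392 = 25.388 kPa.
Stress increase at mid-clay by the 2:1 spreading method:
Δσ ≈ qD²/(D+z)² = 258×2²/(2+3.2)² = 38.166 kPa
Final effective stress: σ'_f = σ'_0 + Δσ = 25.388 + 38.166 = 63.554 kPa.
Normally consolidated clay, so the full stress increment lies on the virgin compression line:
S_c = C_c·H/(1+e₀)·log₁₀(σ'_f/σ'_0) = 0.33×4.4/(1+0.62)×log₁₀(63.554/25.388)
    = 0.8963 × 0.39851 = 0.3572 m

S_c ≈ 0.357 m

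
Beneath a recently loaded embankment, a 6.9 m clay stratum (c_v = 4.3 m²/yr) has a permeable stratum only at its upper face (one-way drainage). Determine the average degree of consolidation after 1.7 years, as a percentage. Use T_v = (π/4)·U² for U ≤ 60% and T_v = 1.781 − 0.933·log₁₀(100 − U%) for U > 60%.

U ≈ 44.2 %

Drainage path length: H_d = H = 6.9 m (single drainage).
T_v = c_v·t/H_d² = 4.3×1.7/6.9² = 0.15354.
T_v = 0.15354 corresponds to the U ≤ 60% branch:
U = √(4T_v/π) = 0.4421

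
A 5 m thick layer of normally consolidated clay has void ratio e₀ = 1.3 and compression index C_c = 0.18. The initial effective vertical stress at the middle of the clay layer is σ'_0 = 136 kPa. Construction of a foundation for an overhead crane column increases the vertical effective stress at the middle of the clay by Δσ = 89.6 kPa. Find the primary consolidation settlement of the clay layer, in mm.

Final effective stress: σ'_f = σ'_0 + Δσ = 136 + 89.6 = 225.6 kPa.
Normally consolidated clay, so the full stress increment lies on the virgin compression line:
S_c = C_c·H/(1+e₀)·log₁₀(σ'_f/σ'_0) = 0.18×5/(1+1.3)×log₁₀(225.6/136)
    = 0.3913 × 0.2198 = 0.08601 m

S_c ≈ 86 mm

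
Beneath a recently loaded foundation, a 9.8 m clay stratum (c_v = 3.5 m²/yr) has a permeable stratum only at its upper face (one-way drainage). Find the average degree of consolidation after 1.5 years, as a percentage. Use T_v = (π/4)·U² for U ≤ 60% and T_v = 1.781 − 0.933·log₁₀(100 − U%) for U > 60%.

U ≈ 26.4 %

Drainage path length: H_d = H = 9.8 m (single drainage).
T_v = c_v·t/H_d² = 3.5×1.5/9.8² = 0.054665.
T_v = 0.054665 corresponds to the U ≤ 60% branch:
U = √(4T_v/π) = 0.2638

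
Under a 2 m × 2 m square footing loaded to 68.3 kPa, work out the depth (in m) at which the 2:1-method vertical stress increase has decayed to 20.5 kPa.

z ≈ 1.65 m

2:1 spreading — at depth z the loaded area has grown by z in each plan dimension:
qB²/(B+z)² = Δσ_z ⇒ z = B(√(q/Δσ_z) − 1) = 2×(√(68.3/20.5) − 1) = 1.651 m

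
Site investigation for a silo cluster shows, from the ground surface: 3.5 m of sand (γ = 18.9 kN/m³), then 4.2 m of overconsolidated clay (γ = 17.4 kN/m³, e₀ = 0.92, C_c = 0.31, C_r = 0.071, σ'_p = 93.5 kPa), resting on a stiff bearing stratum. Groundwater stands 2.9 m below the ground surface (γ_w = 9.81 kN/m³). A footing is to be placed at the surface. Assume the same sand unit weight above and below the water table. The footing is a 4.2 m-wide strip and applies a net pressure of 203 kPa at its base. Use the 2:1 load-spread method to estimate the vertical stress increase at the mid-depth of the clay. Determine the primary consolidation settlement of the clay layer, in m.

Mid-depth of clay below the ground surface: z = 3.5 + 4.2/2 = 5.6 m.
Total vertical stress at mid-clay: σ_v = 18.9×3.5 + 17.4×2.1 = 102.69 kPa.
Pore pressure: u = 9.81×(5.6 − 2.9) = 26.487 kPa.
Initial effective stress: σ'_0 = σ_v − u = 102.69 − 26.487 = 76.203 kPa.
Stress increase at mid-clay by the 2:1 spreading method:
Δσ = qB/(B+z) = 203×4.2/(4.2+5.6) = 87 kPa
Final effective stress: σ'_f = 76.203 + 87 = 163.2 kPa.
σ'_f = 163.2 > σ'_p = 93.5 kPa, so the stress path crosses the preconsolidation pressure — recompression up to σ'_p, then virgin compression beyond:
S_c = H/(1+e₀)·[C_r·log₁₀(σ'_p/σ'_0) + C_c·log₁₀(σ'_f/σ'_p)]
    = 4.2/1.92 × [0.071×log₁₀(93.5/76.203) + 0.31×log₁₀(163.2/93.5)]
    = 2.1875 × [0.0063076 + 0.074992] = 0.1778 m

S_c ≈ 0.178 m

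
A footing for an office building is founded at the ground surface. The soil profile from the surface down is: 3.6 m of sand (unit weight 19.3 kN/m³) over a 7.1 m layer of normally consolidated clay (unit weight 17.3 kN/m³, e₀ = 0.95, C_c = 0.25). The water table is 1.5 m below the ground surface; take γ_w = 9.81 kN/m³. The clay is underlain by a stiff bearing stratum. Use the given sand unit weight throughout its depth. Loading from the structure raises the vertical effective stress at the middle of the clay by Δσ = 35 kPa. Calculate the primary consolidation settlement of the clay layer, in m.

Mid-depth of clay below the ground surface: z = 3.6 + 7.1/2 = 7.15 m.
Total vertical stress at mid-clay: σ_v = 19.3×3.6 + 17.3×3.55 = 130.9 kPa.
Pore pressure: u = 9.81×(7.15 − 1.5) = 55.427 kPa.
Initial effective stress: σ'_0 = σ_v − u = 130.9 − 55.427 = 75.473 kPa.
Final effective stress: σ'_f = σ'_0 + Δσ = 75.473 + 35 = 110.47 kPa.
Normally consolidated clay, so the full stress increment lies on the virgin compression line:
S_c = C_c·H/(1+e₀)·log₁₀(σ'_f/σ'_0) = 0.25×7.1/(1+0.95)×log₁₀(110.47/75.473)
    = 0.91026 × 0.16545 = 0.1506 m

S_c ≈ 0.151 m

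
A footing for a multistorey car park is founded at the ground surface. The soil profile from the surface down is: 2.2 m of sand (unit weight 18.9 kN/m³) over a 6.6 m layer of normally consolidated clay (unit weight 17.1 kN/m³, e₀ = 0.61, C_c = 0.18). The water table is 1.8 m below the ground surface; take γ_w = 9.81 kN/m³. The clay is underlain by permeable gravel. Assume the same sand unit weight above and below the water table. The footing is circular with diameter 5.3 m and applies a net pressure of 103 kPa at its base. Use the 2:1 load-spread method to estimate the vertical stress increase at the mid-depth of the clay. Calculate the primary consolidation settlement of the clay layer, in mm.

Mid-depth of clay below the ground surface: z = 2.2 + 6.6/2 = 5.5 m.
Total vertical stress at mid-clay: σ_v = 18.9×2.2 + 17.1×3.3 = 98.01 kPa.
Pore pressure: u = 9.81×(5.5 − 1.8) = 36.297 kPa.
Initial effective stress: σ'_0 = σ_v − u = 98.01 − 36.297 = 61.713 kPa.
Stress increase at mid-clay by the 2:1 spreading method:
Δσ ≈ qD²/(D+z)² = 103×5.3²/(5.3+5.5)² = 24.805 kPa
Final effective stress: σ'_f = σ'_0 + Δσ = 61.713 + 24.805 = 86.518 kPa.
Normally consolidated clay, so the full stress increment lies on the virgin compression line:
S_c = C_c·H/(1+e₀)·log₁₀(σ'_f/σ'_0) = 0.18×6.6/(1+0.61)×log₁₀(86.518/61.713)
    = 0.73789 × 0.14673 = 0.1083 m

S_c ≈ 108 mm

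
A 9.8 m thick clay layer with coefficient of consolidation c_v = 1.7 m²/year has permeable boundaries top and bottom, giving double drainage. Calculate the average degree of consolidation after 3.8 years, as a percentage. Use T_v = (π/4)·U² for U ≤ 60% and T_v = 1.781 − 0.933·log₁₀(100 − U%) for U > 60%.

U ≈ 58.5 %

Drainage path length: H_d = H/2 = 4.9 m (double drainage).
T_v = c_v·t/H_d² = 1.7×3.8/4.9² = 0.26905.
T_v = 0.26905 corresponds to the U ≤ 60% branch:
U = √(4T_v/π) = 0.5853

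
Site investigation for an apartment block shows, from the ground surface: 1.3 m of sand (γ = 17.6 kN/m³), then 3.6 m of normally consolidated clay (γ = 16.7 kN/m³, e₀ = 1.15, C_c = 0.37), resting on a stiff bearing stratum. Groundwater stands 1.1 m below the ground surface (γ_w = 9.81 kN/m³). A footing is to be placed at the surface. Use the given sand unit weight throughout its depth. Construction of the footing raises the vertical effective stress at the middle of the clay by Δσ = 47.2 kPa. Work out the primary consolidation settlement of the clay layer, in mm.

Mid-depth of clay below the ground surface: z = 1.3 + 3.6/2 = 3.1 m.
Total vertical stress at mid-clay: σ_v = 17.6×1.3 + 16.7×1.8 = 52.94 kPa.
Pore pressure: u = 9.81×(3.1 − 1.1) = 19.62 kPa.
Initial effective stress: σ'_0 = σ_v − u = 52.94 − 19.62 = 33.32 kPa.
Final effective stress: σ'_f = σ'_0 + Δσ = 33.32 + 47.2 = 80.52 kPa.
Normally consolidated clay, so the full stress increment lies on the virgin compression line:
S_c = C_c·H/(1+e₀)·log₁₀(σ'_f/σ'_0) = 0.37×3.6/(1+1.15)×log₁₀(80.52/33.32)
    = 0.61953 × 0.3832 = 0.2374 m

S_c ≈ 237 mm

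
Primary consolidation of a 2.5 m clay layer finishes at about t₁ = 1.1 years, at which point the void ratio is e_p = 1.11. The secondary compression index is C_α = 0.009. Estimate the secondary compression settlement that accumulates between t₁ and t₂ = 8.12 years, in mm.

S_s ≈ 9.26 mm

Secondary compression: S_s = C_α·H/(1+e_p)·log₁₀(t₂/t₁)
S_s = 0.009×2.5/(1+1.11)×log₁₀(8.12/1.1)
    = 0.01066 × 0.8682 = 0.009258 m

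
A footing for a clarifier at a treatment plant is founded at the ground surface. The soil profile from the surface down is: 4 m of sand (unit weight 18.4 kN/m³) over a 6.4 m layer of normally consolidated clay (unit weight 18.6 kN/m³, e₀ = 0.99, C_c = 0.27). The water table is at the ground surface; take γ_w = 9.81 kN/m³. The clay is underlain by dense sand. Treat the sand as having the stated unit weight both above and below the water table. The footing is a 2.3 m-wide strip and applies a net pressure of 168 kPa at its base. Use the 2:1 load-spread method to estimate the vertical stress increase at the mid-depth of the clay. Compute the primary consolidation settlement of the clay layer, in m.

S_c ≈ 0.189 m

Mid-depth of clay below the ground surface: z = 4 + 6.4/2 = 7.2 m.
Total vertical stress at mid-clay: σ_v = 18.4×4 + 18.6×3.2 = 133.12 kPa.
Pore pressure: u = 9.81×(7.2 − 0) = 70.632 kPa.
Initial effective stress: σ'_0 = σ_v − u = 133.12 − 70.632 = 62.488 kPa.
Stress increase at mid-clay by the 2:1 spreading method:
Δσ = qB/(B+z) = 168×2.3/(2.3+7.2) = 40.674 kPa
Final effective stress: σ'_f = σ'_0 + Δσ = 62.488 + 40.674 = 103.16 kPa.
Normally consolidated clay, so the full stress increment lies on the virgin compression line:
S_c = C_c·H/(1+e₀)·log₁₀(σ'_f/σ'_0) = 0.27×6.4/(1+0.99)×log₁₀(103.16/62.488)
    = 0.86834 × 0.21771 = 0.189 m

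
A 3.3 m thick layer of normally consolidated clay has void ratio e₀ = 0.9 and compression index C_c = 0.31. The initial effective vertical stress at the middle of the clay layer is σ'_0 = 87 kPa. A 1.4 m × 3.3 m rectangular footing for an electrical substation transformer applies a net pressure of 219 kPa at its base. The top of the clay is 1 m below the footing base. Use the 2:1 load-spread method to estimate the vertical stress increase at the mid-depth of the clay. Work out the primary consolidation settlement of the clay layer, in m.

S_c ≈ 0.0921 m

Mid-depth of clay below the footing base: z = 1 + 3.3/2 = 2.65 m.
Stress increase at mid-clay by the 2:1 spreading method:
Δσ = qBL/((B+z)(L+z)) = 219×1.4×3.3/((1.4+2.65)(3.3+2.65)) = 41.987 kPa
Final effective stress: σ'_f = σ'_0 + Δσ = 87 + 41.987 = 128.99 kPa.
Normally consolidated clay, so the full stress increment lies on the virgin compression line:
S_c = C_c·H/(1+e₀)·log₁₀(σ'_f/σ'_0) = 0.31×3.3/(1+0.9)×log₁₀(128.99/87)
    = 0.53842 × 0.17104 = 0.09209 m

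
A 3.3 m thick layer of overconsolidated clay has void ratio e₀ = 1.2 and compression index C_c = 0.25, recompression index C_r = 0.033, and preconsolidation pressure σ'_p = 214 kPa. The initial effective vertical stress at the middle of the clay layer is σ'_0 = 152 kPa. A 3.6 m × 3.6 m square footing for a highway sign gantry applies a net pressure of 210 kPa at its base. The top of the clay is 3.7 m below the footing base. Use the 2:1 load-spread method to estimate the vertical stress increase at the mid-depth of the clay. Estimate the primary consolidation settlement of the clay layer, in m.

Mid-depth of clay below the footing base: z = 3.7 + 3.3/2 = 5.35 m.
Stress increase at mid-clay by the 2:1 spreading method:
Δσ = qBL/((B+z)(L+z)) = 210×3.6×3.6/((3.6+5.35)(3.6+5.35)) = 33.976 kPa
Final effective stress: σ'_f = 152 + 33.976 = 185.98 kPa.
σ'_f = 185.98 ≤ σ'_p = 214 kPa, so the clay remains overconsolidated and only the recompression index applies:
S_c = C_r·H/(1+e₀)·log₁₀(σ'_f/σ'_0) = 0.033×3.3/2.2×log₁₀(185.98/152)
    = 0.0495 × 0.087623 = 0.004337 m

S_c ≈ 0.00434 m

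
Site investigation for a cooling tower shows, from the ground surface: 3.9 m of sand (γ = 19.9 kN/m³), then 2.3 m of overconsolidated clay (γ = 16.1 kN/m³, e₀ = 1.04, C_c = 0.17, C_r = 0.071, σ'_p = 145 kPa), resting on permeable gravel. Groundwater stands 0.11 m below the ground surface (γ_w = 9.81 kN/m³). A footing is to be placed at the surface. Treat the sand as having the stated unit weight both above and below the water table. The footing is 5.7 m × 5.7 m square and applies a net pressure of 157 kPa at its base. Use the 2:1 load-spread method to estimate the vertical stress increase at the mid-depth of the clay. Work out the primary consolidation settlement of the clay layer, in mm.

S_c ≈ 22.8 mm

Mid-depth of clay below the ground surface: z = 3.9 + 2.3/2 = 5.05 m.
Total vertical stress at mid-clay: σ_v = 19.9×3.9 + 16.1×1.15 = 96.125 kPa.
Pore pressure: u = 9.81×(5.05 − 0.11) = 48.461 kPa.
Initial effective stress: σ'_0 = σ_v − u = 96.125 − 48.461 = 47.664 kPa.
Stress increase at mid-clay by the 2:1 spreading method:
Δσ = qBL/((B+z)(L+z)) = 157×5.7×5.7/((5.7+5.05)(5.7+5.05)) = 44.14 kPa
Final effective stress: σ'_f = 47.664 + 44.14 = 91.804 kPa.
σ'_f = 91.804 ≤ σ'_p = 145 kPa, so the clay remains overconsolidated and only the recompression index applies:
S_c = C_r·H/(1+e₀)·log₁₀(σ'_f/σ'_0) = 0.071×2.3/2.04×log₁₀(91.804/47.664)
    = 0.080052 × 0.28467 = 0.02279 m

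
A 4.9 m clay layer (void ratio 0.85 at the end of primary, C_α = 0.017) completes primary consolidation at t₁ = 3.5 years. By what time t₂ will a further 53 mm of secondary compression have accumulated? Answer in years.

t₂ ≈ 52.6 years

S_s = C_α·H/(1+e_p)·log₁₀(t₂/t₁) ⇒ log₁₀(t₂/t₁) = S_s·(1+e_p)/(C_α·H).
log₁₀(t₂/t₁) = 0.053 × (1+0.85) / (0.017×4.9) = 1.177
t₂ = t₁ × 10^1.177 = 3.5 × 15.03 = 52.62 years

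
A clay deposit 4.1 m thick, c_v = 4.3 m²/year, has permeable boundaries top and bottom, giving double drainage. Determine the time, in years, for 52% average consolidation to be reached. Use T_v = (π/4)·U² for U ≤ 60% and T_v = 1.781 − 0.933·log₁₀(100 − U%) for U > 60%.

Drainage path length: H_d = H/2 = 2.05 m (double drainage).
U ≤ 60%: T_v = (π/4)·U² = (π/4)×0.52² = 0.21237.
t = T_v·H_d²/c_v = 0.21237×2.05²/4.3 = 0.2076 years.

t ≈ 0.208 years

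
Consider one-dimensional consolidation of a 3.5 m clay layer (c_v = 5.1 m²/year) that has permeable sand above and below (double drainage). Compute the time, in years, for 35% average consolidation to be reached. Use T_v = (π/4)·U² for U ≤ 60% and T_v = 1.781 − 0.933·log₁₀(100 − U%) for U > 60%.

Drainage path length: H_d = H/2 = 1.75 m (double drainage).
U ≤ 60%: T_v = (π/4)·U² = (π/4)×0.35² = 0.096211.
t = T_v·H_d²/c_v = 0.096211×1.75²/5.1 = 0.05777 years.

t ≈ 0.0578 years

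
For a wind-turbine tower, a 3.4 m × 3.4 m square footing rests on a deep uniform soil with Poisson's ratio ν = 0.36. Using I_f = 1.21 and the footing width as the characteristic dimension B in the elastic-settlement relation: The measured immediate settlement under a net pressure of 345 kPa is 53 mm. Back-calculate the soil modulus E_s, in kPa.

S_e = q·B·(1−ν²)/E_s · I_f  ⇒  E_s = q·B·(1−ν²)·I_f / S_e.
E_s = 345 × 3.4 × 0.8704 × 1.21 / 0.053 = 23310 kPa

E_s ≈ 23300 kPa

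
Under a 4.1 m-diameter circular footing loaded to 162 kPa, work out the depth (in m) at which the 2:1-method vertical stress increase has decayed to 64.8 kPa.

z ≈ 2.38 m

2:1 spreading — at depth z the loaded area has grown by z in each plan dimension:
qD²/(D+z)² = Δσ_z ⇒ z = D(√(q/Δσ_z) − 1) = 4.1×(√(162/64.8) − 1) = 2.383 m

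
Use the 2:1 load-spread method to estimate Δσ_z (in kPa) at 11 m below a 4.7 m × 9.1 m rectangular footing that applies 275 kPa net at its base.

By the 2:1 method the load spreads at 1 horizontal : 2 vertical, so at depth z the loaded area has grown by z in each plan dimension:
Δσ = qBL/((B+z)(L+z)) = 275×4.7×9.1/((4.7+11)(9.1+11)) = 37.271 kPa

Δσ_z ≈ 37.3 kPa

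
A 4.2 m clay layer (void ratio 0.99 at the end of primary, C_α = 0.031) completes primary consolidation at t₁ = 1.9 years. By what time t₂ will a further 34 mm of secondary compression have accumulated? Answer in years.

t₂ ≈ 6.29 years

S_s = C_α·H/(1+e_p)·log₁₀(t₂/t₁) ⇒ log₁₀(t₂/t₁) = S_s·(1+e_p)/(C_α·H).
log₁₀(t₂/t₁) = 0.034 × (1+0.99) / (0.031×4.2) = 0.5197
t₂ = t₁ × 10^0.5197 = 1.9 × 3.309 = 6.287 years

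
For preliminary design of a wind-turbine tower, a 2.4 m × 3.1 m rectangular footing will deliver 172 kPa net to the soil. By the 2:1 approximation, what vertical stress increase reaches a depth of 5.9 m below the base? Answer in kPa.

By the 2:1 method the load spreads at 1 horizontal : 2 vertical, so at depth z the loaded area has grown by z in each plan dimension:
Δσ = qBL/((B+z)(L+z)) = 172×2.4×3.1/((2.4+5.9)(3.1+5.9)) = 17.131 kPa

Δσ_z ≈ 17.1 kPa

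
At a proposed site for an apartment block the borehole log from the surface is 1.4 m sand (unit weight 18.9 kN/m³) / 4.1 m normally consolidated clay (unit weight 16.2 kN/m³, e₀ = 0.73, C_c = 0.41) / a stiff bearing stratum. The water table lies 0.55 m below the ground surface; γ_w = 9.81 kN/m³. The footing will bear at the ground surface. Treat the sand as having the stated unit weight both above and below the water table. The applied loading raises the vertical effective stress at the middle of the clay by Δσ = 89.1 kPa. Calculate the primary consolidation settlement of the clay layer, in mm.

Mid-depth of clay below the ground surface: z = 1.4 + 4.1/2 = 3.45 m.
Total vertical stress at mid-clay: σ_v = 18.9×1.4 + 16.2×2.05 = 59.67 kPa.
Pore pressure: u = 9.81×(3.45 − 0.55) = 28.449 kPa.
Initial effective stress: σ'_0 = σ_v − u = 59.67 − 28.449 = 31.221 kPa.
Final effective stress: σ'_f = σ'_0 + Δσ = 31.221 + 89.1 = 120.32 kPa.
Normally consolidated clay, so the full stress increment lies on the virgin compression line:
S_c = C_c·H/(1+e₀)·log₁₀(σ'_f/σ'_0) = 0.41×4.1/(1+0.73)×log₁₀(120.32/31.221)
    = 0.97168 × 0.58589 = 0.5693 m

S_c ≈ 569 mm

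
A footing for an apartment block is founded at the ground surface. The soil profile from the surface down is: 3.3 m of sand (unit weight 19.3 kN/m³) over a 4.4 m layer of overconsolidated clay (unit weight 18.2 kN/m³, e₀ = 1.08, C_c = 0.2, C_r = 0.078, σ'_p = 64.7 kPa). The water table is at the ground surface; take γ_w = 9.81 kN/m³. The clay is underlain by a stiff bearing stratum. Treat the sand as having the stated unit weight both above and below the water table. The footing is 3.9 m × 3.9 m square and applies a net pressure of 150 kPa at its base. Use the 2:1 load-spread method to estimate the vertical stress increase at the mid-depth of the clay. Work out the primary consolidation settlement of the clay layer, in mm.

S_c ≈ 47.4 mm

Mid-depth of clay below the ground surface: z = 3.3 + 4.4/2 = 5.5 m.
Total vertical stress at mid-clay: σ_v = 19.3×3.3 + 18.2×2.2 = 103.73 kPa.
Pore pressure: u = 9.81×(5.5 − 0) = 53.955 kPa.
Initial effective stress: σ'_0 = σ_v − u = 103.73 − 53.955 = 49.775 kPa.
Stress increase at mid-clay by the 2:1 spreading method:
Δσ = qBL/((B+z)(L+z)) = 150×3.9×3.9/((3.9+5.5)(3.9+5.5)) = 25.821 kPa
Final effective stress: σ'_f = 49.775 + 25.821 = 75.596 kPa.
σ'_f = 75.596 > σ'_p = 64.7 kPa, so the stress path crosses the preconsolidation pressure — recompression up to σ'_p, then virgin compression beyond:
S_c = H/(1+e₀)·[C_r·log₁₀(σ'_p/σ'_0) + C_c·log₁₀(σ'_f/σ'_p)]
    = 4.4/2.08 × [0.078×log₁₀(64.7/49.775) + 0.2×log₁₀(75.596/64.7)]
    = 2.1154 × [0.0088837 + 0.013519] = 0.04739 m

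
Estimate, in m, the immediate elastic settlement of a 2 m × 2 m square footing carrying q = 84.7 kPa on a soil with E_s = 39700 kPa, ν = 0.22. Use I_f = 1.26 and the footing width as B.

Immediate (elastic) settlement: S_e = q·B·(1−ν²)/E_s · I_f.
S_e = 84.7 × 2 × (1 − 0.22²) / 39700 × 1.26
    = 84.7 × 2 × 0.9516 / 39700 × 1.26
    = 0.005116 m

S_e ≈ 0.00512 m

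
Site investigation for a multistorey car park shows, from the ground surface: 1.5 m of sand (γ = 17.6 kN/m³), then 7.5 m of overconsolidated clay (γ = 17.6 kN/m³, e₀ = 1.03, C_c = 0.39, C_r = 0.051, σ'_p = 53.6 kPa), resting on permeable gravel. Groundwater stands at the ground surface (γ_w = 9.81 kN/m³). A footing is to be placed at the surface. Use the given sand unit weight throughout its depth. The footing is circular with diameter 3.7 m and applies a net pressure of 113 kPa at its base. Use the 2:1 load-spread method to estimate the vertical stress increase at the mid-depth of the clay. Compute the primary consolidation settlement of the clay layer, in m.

S_c ≈ 0.0949 m

Mid-depth of clay below the ground surface: z = 1.5 + 7.5/2 = 5.25 m.
Total vertical stress at mid-clay: σ_v = 17.6×1.5 + 17.6×3.75 = 92.4 kPa.
Pore pressure: u = 9.81×(5.25 − 0) = 51.503 kPa.
Initial effective stress: σ'_0 = σ_v − u = 92.4 − 51.503 = 40.897 kPa.
Stress increase at mid-clay by the 2:1 spreading method:
Δσ ≈ qD²/(D+z)² = 113×3.7²/(3.7+5.25)² = 19.312 kPa
Final effective stress: σ'_f = 40.897 + 19.312 = 60.209 kPa.
σ'_f = 60.209 > σ'_p = 53.6 kPa, so the stress path crosses the preconsolidation pressure — recompression up to σ'_p, then virgin compression beyond:
S_c = H/(1+e₀)·[C_r·log₁₀(σ'_p/σ'_0) + C_c·log₁₀(σ'_f/σ'_p)]
    = 7.5/2.03 × [0.051×log₁₀(53.6/40.897) + 0.39×log₁₀(60.209/53.6)]
    = 3.6946 × [0.0059911 + 0.019694] = 0.0949 m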